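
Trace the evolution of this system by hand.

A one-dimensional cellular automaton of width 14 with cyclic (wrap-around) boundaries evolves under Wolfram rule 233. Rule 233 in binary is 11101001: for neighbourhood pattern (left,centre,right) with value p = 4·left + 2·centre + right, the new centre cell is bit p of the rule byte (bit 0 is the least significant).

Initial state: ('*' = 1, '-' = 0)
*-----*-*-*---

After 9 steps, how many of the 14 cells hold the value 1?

gen 0: *-----*-*-*---
gen 1: --***--*-*--*-
gen 2: *-***---*-----
gen 3: -****-*---***-
gen 4: -*****--*-***-
gen 5: -*****---****-
gen 6: -*****-*-****-
gen 7: -******-*****-
gen 8: -************-
gen 9: -************-

12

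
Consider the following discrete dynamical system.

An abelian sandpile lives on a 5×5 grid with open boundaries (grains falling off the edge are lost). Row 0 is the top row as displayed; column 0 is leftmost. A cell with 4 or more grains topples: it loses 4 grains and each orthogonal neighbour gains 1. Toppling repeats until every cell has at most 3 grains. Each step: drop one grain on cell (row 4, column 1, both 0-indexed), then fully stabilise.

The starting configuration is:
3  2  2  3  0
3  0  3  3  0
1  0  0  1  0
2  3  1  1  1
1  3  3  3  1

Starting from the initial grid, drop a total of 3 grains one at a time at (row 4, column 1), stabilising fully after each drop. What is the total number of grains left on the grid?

39

k=0  3  2  2  3  0
3  0  3  3  0
1  0  0  1  0
2  3  1  1  1
1  3  3  3  1
k=1  3  2  2  3  0
3  0  3  3  0
1  1  0  1  0
3  0  3  2  1
2  2  1  0  2
k=2  3  2  2  3  0
3  0  3  3  0
1  1  0  1  0
3  0  3  2  1
2  3  1  0  2
k=3  3  2  2  3  0
3  0  3  3  0
1  1  0  1  0
3  1  3  2  1
3  0  2  0  2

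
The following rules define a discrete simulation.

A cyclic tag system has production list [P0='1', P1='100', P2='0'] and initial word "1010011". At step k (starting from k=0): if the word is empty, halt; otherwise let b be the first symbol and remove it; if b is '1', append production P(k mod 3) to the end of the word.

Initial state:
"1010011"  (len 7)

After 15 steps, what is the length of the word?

gen 0: "1010011"  (len 7)
gen 1: "0100111"  (len 7)
gen 2: "100111"  (len 6)
gen 3: "001110"  (len 6)
gen 4: "01110"  (len 5)
gen 5: "1110"  (len 4)
gen 6: "1100"  (len 4)
gen 7: "1001"  (len 4)
gen 8: "001100"  (len 6)
gen 9: "01100"  (len 5)
gen 10: "1100"  (len 4)
gen 11: "100100"  (len 6)
gen 12: "001000"  (len 6)
gen 13: "01000"  (len 5)
gen 14: "1000"  (len 4)
gen 15: "0000"  (len 4)

4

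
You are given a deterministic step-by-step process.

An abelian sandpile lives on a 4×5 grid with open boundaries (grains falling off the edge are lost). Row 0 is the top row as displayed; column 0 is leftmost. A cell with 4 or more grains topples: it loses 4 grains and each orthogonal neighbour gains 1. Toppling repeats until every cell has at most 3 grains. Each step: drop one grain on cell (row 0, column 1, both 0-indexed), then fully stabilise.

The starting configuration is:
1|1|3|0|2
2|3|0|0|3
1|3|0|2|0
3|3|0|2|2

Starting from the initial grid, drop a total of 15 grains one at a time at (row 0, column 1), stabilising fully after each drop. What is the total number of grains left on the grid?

32

k=0  1|1|3|0|2
2|3|0|0|3
1|3|0|2|0
3|3|0|2|2
k=1  1|2|3|0|2
2|3|0|0|3
1|3|0|2|0
3|3|0|2|2
k=2  1|3|3|0|2
2|3|0|0|3
1|3|0|2|0
3|3|0|2|2
k=3  2|2|0|1|2
3|1|2|0|3
3|1|1|2|0
0|1|1|2|2
k=4  2|3|0|1|2
3|1|2|0|3
3|1|1|2|0
0|1|1|2|2
k=5  3|0|1|1|2
3|2|2|0|3
3|1|1|2|0
0|1|1|2|2
k=6  3|1|1|1|2
3|2|2|0|3
3|1|1|2|0
0|1|1|2|2
k=7  3|2|1|1|2
3|2|2|0|3
3|1|1|2|0
0|1|1|2|2
k=8  3|3|1|1|2
3|2|2|0|3
3|1|1|2|0
0|1|1|2|2
k=9  1|2|2|1|2
2|0|3|0|3
0|3|1|2|0
1|1|1|2|2
k=10  1|3|2|1|2
2|0|3|0|3
0|3|1|2|0
1|1|1|2|2
k=11  2|0|3|1|2
2|1|3|0|3
0|3|1|2|0
1|1|1|2|2
k=12  2|1|3|1|2
2|1|3|0|3
0|3|1|2|0
1|1|1|2|2
k=13  2|2|3|1|2
2|1|3|0|3
0|3|1|2|0
1|1|1|2|2
k=14  2|3|3|1|2
2|1|3|0|3
0|3|1|2|0
1|1|1|2|2
k=15  3|1|1|2|2
2|3|0|1|3
0|3|2|2|0
1|1|1|2|2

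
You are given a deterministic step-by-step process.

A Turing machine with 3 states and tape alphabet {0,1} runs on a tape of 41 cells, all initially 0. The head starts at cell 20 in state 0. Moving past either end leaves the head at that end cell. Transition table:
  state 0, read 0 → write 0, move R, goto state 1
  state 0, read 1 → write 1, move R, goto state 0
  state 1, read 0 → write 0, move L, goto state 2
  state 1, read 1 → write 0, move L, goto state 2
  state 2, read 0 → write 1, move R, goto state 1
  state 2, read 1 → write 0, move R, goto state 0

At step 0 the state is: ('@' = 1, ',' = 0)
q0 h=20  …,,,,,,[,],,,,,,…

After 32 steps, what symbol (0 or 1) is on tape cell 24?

0) q0 h=20  …,,,,,,[,],,,,,,…
1) q1 h=21  …,,,,,,[,],,,,,,…
2) q2 h=20  …,,,,,,[,],,,,,,…
3) q1 h=21  …,,,,,@[,],,,,,,…
4) q2 h=20  …,,,,,,[@],,,,,,…
5) q0 h=21  …,,,,,,[,],,,,,,…
6) q1 h=22  …,,,,,,[,],,,,,,…
7) q2 h=21  …,,,,,,[,],,,,,,…
8) q1 h=22  …,,,,,@[,],,,,,,…
9) q2 h=21  …,,,,,,[@],,,,,,…
10) q0 h=22  …,,,,,,[,],,,,,,…
11) q1 h=23  …,,,,,,[,],,,,,,…
12) q2 h=22  …,,,,,,[,],,,,,,…
13) q1 h=23  …,,,,,@[,],,,,,,…
14) q2 h=22  …,,,,,,[@],,,,,,…
15) q0 h=23  …,,,,,,[,],,,,,,…
16) q1 h=24  …,,,,,,[,],,,,,,…
17) q2 h=23  …,,,,,,[,],,,,,,…
18) q1 h=24  …,,,,,@[,],,,,,,…
19) q2 h=23  …,,,,,,[@],,,,,,…
20) q0 h=24  …,,,,,,[,],,,,,,…
21) q1 h=25  …,,,,,,[,],,,,,,…
22) q2 h=24  …,,,,,,[,],,,,,,…
23) q1 h=25  …,,,,,@[,],,,,,,…
24) q2 h=24  …,,,,,,[@],,,,,,…
25) q0 h=25  …,,,,,,[,],,,,,,…
26) q1 h=26  …,,,,,,[,],,,,,,…
27) q2 h=25  …,,,,,,[,],,,,,,…
28) q1 h=26  …,,,,,@[,],,,,,,…
29) q2 h=25  …,,,,,,[@],,,,,,…
30) q0 h=26  …,,,,,,[,],,,,,,…
31) q1 h=27  …,,,,,,[,],,,,,,…
32) q2 h=26  …,,,,,,[,],,,,,,…

0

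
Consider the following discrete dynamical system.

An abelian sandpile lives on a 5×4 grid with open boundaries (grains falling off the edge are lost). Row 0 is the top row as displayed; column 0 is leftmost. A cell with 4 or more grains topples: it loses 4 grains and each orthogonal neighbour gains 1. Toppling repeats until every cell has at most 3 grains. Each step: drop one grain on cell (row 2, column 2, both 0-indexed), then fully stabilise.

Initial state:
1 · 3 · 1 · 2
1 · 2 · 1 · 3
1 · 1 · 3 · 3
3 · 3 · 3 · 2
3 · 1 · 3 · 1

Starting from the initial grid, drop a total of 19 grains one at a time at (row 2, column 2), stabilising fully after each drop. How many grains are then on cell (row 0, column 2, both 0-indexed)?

2

0) 1 · 3 · 1 · 2
1 · 2 · 1 · 3
1 · 1 · 3 · 3
3 · 3 · 3 · 2
3 · 1 · 3 · 1
1) 1 · 3 · 1 · 3
1 · 2 · 3 · 0
2 · 3 · 2 · 2
1 · 2 · 3 · 0
1 · 0 · 1 · 3
2) 1 · 3 · 1 · 3
1 · 2 · 3 · 0
2 · 3 · 3 · 2
1 · 2 · 3 · 0
1 · 0 · 1 · 3
3) 2 · 0 · 3 · 3
2 · 1 · 1 · 1
3 · 2 · 3 · 3
2 · 0 · 1 · 1
1 · 1 · 2 · 3
4) 2 · 0 · 3 · 3
2 · 1 · 2 · 2
3 · 3 · 1 · 0
2 · 0 · 2 · 2
1 · 1 · 2 · 3
5) 2 · 0 · 3 · 3
2 · 1 · 2 · 2
3 · 3 · 2 · 0
2 · 0 · 2 · 2
1 · 1 · 2 · 3
6) 2 · 0 · 3 · 3
2 · 1 · 2 · 2
3 · 3 · 3 · 0
2 · 0 · 2 · 2
1 · 1 · 2 · 3
7) 2 · 0 · 3 · 3
3 · 2 · 3 · 2
0 · 1 · 1 · 1
3 · 1 · 3 · 2
1 · 1 · 2 · 3
8) 2 · 0 · 3 · 3
3 · 2 · 3 · 2
0 · 1 · 2 · 1
3 · 1 · 3 · 2
1 · 1 · 2 · 3
9) 2 · 0 · 3 · 3
3 · 2 · 3 · 2
0 · 1 · 3 · 1
3 · 1 · 3 · 2
1 · 1 · 2 · 3
10) 2 · 1 · 1 · 1
3 · 3 · 2 · 0
0 · 2 · 2 · 3
3 · 2 · 0 · 3
1 · 1 · 3 · 3
11) 2 · 1 · 1 · 1
3 · 3 · 2 · 0
0 · 2 · 3 · 3
3 · 2 · 0 · 3
1 · 1 · 3 · 3
12) 2 · 1 · 1 · 1
3 · 3 · 3 · 1
0 · 3 · 1 · 1
3 · 2 · 3 · 1
1 · 2 · 0 · 1
13) 2 · 1 · 1 · 1
3 · 3 · 3 · 1
0 · 3 · 2 · 1
3 · 2 · 3 · 1
1 · 2 · 0 · 1
14) 2 · 1 · 1 · 1
3 · 3 · 3 · 1
0 · 3 · 3 · 1
3 · 2 · 3 · 1
1 · 2 · 0 · 1
15) 3 · 2 · 2 · 1
0 · 2 · 1 · 2
3 · 2 · 3 · 2
0 · 1 · 1 · 2
2 · 3 · 1 · 1
16) 3 · 2 · 2 · 1
0 · 2 · 2 · 2
3 · 3 · 0 · 3
0 · 1 · 2 · 2
2 · 3 · 1 · 1
17) 3 · 2 · 2 · 1
0 · 2 · 2 · 2
3 · 3 · 1 · 3
0 · 1 · 2 · 2
2 · 3 · 1 · 1
18) 3 · 2 · 2 · 1
0 · 2 · 2 · 2
3 · 3 · 2 · 3
0 · 1 · 2 · 2
2 · 3 · 1 · 1
19) 3 · 2 · 2 · 1
0 · 2 · 2 · 2
3 · 3 · 3 · 3
0 · 1 · 2 · 2
2 · 3 · 1 · 1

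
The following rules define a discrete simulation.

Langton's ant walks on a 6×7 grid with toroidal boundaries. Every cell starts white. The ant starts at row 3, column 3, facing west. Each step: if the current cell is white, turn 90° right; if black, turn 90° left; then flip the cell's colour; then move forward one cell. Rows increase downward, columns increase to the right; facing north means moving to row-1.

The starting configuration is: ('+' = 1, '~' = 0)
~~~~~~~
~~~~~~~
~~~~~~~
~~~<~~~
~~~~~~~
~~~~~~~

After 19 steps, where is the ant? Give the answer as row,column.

5,4

gen 0: ~~~~~~~
~~~~~~~
~~~~~~~
~~~<~~~
~~~~~~~
~~~~~~~
gen 1: ~~~~~~~
~~~~~~~
~~~^~~~
~~~+~~~
~~~~~~~
~~~~~~~
gen 2: ~~~~~~~
~~~~~~~
~~~+>~~
~~~+~~~
~~~~~~~
~~~~~~~
gen 3: ~~~~~~~
~~~~~~~
~~~++~~
~~~+v~~
~~~~~~~
~~~~~~~
gen 4: ~~~~~~~
~~~~~~~
~~~++~~
~~~<+~~
~~~~~~~
~~~~~~~
gen 5: ~~~~~~~
~~~~~~~
~~~++~~
~~~~+~~
~~~v~~~
~~~~~~~
gen 6: ~~~~~~~
~~~~~~~
~~~++~~
~~~~+~~
~~<+~~~
~~~~~~~
gen 7: ~~~~~~~
~~~~~~~
~~~++~~
~~^~+~~
~~++~~~
~~~~~~~
gen 8: ~~~~~~~
~~~~~~~
~~~++~~
~~+>+~~
~~++~~~
~~~~~~~
gen 9: ~~~~~~~
~~~~~~~
~~~++~~
~~+++~~
~~+v~~~
~~~~~~~
gen 10: ~~~~~~~
~~~~~~~
~~~++~~
~~+++~~
~~+~>~~
~~~~~~~
gen 11: ~~~~~~~
~~~~~~~
~~~++~~
~~+++~~
~~+~+~~
~~~~v~~
gen 12: ~~~~~~~
~~~~~~~
~~~++~~
~~+++~~
~~+~+~~
~~~<+~~
gen 13: ~~~~~~~
~~~~~~~
~~~++~~
~~+++~~
~~+^+~~
~~~++~~
gen 14: ~~~~~~~
~~~~~~~
~~~++~~
~~+++~~
~~++>~~
~~~++~~
gen 15: ~~~~~~~
~~~~~~~
~~~++~~
~~++^~~
~~++~~~
~~~++~~
gen 16: ~~~~~~~
~~~~~~~
~~~++~~
~~+<~~~
~~++~~~
~~~++~~
gen 17: ~~~~~~~
~~~~~~~
~~~++~~
~~+~~~~
~~+v~~~
~~~++~~
gen 18: ~~~~~~~
~~~~~~~
~~~++~~
~~+~~~~
~~+~>~~
~~~++~~
gen 19: ~~~~~~~
~~~~~~~
~~~++~~
~~+~~~~
~~+~+~~
~~~+v~~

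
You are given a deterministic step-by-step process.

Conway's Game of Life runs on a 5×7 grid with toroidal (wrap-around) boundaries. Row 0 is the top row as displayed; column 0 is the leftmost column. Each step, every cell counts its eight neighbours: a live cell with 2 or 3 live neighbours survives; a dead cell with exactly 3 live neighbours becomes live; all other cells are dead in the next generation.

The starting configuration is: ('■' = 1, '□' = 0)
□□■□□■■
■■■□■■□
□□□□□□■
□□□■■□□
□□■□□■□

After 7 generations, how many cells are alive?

12

gen 0: □□■□□■■
■■■□■■□
□□□□□□■
□□□■■□□
□□■□□■□
gen 1: ■□■□□□□
■■■■■□□
■■■□□□■
□□□■■■□
□□■□□■■
gen 2: ■□□□■■□
□□□□□□□
□□□□□□■
□□□■■□□
□■■□□■■
gen 3: ■■□□■■□
□□□□□■■
□□□□□□□
■□■■■□■
■■■□□□■
gen 4: □□■□■□□
■□□□■■■
■□□■■□□
□□■■□■■
□□□□□□□
gen 5: □□□■■□■
■■□□□□■
■■■□□□□
□□■■□■■
□□■□■■□
gen 6: □■■■■□■
□□□■□■■
□□□■□■□
■□□□□■■
□□■□□□□
gen 7: ■■□□■□■
■□□□□□■
■□□□□□□
□□□□■■■
□□■□■□□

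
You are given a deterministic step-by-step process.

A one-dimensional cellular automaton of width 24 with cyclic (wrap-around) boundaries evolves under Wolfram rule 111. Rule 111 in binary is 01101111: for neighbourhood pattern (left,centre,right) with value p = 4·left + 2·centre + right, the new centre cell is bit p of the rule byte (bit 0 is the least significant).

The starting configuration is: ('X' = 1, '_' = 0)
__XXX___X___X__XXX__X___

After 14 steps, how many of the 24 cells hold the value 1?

15

t=0: __XXX___X___X__XXX__X___
t=1: XXX_X_XXX_XXX_XX_X_XX_XX
t=2: __XXXXX_XXX_XXXXXXXXXXX_
t=3: XXX___XXX_XXX_________X_
t=4: X_X_XXX_XXX_X_XXXXXXXXXX
t=5: XXXXX_XXX_XXXXX_________
t=6: X___XXX_XXX___X_XXXXXXXX
t=7: X_XXX_XXX_X_XXXXX_______
t=8: XXX_XXX_XXXXX___X_XXXXXX
t=9: __XXX_XXX___X_XXXXX_____
t=10: XXX_XXX_X_XXXXX___X_XXXX
t=11: __XXX_XXXXX___X_XXXXX___
t=12: XXX_XXX___X_XXXXX___X_XX
t=13: __XXX_X_XXXXX___X_XXXXX_
t=14: XXX_XXXXX___X_XXXXX___X_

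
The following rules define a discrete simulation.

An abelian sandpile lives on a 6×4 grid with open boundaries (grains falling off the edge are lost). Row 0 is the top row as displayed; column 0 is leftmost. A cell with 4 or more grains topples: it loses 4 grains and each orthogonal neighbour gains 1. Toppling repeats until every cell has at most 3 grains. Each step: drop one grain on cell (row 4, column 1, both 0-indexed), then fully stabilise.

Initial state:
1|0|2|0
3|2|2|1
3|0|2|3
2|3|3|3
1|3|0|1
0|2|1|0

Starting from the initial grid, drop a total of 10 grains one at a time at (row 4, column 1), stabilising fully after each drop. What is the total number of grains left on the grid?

k=0  1|0|2|0
3|2|2|1
3|0|2|3
2|3|3|3
1|3|0|1
0|2|1|0
k=1  1|0|2|0
3|2|3|2
3|2|0|1
3|1|2|1
2|1|2|2
0|3|1|0
k=2  1|0|2|0
3|2|3|2
3|2|0|1
3|1|2|1
2|2|2|2
0|3|1|0
k=3  1|0|2|0
3|2|3|2
3|2|0|1
3|1|2|1
2|3|2|2
0|3|1|0
k=4  1|0|2|0
3|2|3|2
3|2|0|1
3|2|2|1
3|1|3|2
1|0|2|0
k=5  1|0|2|0
3|2|3|2
3|2|0|1
3|2|2|1
3|2|3|2
1|0|2|0
k=6  1|0|2|0
3|2|3|2
3|2|0|1
3|2|2|1
3|3|3|2
1|0|2|0
k=7  2|1|3|0
1|1|0|3
2|1|3|1
2|2|0|2
1|3|1|3
2|1|3|0
k=8  2|1|3|0
1|1|0|3
2|1|3|1
2|3|0|2
2|0|2|3
2|2|3|0
k=9  2|1|3|0
1|1|0|3
2|1|3|1
2|3|0|2
2|1|2|3
2|2|3|0
k=10  2|1|3|0
1|1|0|3
2|1|3|1
2|3|0|2
2|2|2|3
2|2|3|0

41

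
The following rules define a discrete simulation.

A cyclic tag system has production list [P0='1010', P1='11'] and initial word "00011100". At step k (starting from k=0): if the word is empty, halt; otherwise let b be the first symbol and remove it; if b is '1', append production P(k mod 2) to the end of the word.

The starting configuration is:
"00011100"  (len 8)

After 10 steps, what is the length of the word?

step 0: "00011100"  (len 8)
step 1: "0011100"  (len 7)
step 2: "011100"  (len 6)
step 3: "11100"  (len 5)
step 4: "110011"  (len 6)
step 5: "100111010"  (len 9)
step 6: "0011101011"  (len 10)
step 7: "011101011"  (len 9)
step 8: "11101011"  (len 8)
step 9: "11010111010"  (len 11)
step 10: "101011101011"  (len 12)

12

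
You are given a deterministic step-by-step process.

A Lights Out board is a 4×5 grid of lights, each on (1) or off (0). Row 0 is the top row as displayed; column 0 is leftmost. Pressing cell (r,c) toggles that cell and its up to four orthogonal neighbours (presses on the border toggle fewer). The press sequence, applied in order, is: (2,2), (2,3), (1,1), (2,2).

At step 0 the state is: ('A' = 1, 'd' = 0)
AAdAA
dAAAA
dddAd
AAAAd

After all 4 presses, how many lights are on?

[0] AAdAA
dAAAA
dddAd
AAAAd
[1] AAdAA
dAdAA
dAAdd
AAdAd
[2] AAdAA
dAddA
dAdAA
AAddd
[3] AddAA
AdAdA
dddAA
AAddd
[4] AddAA
AdddA
dAAdA
AAAdd

11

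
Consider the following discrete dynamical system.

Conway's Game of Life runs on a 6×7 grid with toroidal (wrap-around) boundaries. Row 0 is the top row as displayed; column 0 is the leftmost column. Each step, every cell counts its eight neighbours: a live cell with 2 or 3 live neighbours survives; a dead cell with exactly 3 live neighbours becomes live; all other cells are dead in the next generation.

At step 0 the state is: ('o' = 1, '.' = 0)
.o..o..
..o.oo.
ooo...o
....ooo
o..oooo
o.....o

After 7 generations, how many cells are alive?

16

t=0: .o..o..
..o.oo.
ooo...o
....ooo
o..oooo
o.....o
t=1: oo.oo.o
..o.ooo
ooo....
..o....
...o...
.o.o...
t=2: .o....o
....o..
o.o..oo
..oo...
...o...
.o.o...
t=3: o.o....
.o.....
.oo.ooo
.oooo.o
...oo..
o......
t=4: o......
...o.oo
....o.o
.o....o
oo..oo.
.o.o...
t=5: o.o.o.o
o...ooo
....o.o
.o..o.o
.o..ooo
.oo.o.o
t=6: ..o.o..
.o..o..
...oo..
...oo.o
.o..o.o
..o.o..
t=7: .oo.oo.
..o.oo.
..o....
o.o....
o.o.o..
.oo.o..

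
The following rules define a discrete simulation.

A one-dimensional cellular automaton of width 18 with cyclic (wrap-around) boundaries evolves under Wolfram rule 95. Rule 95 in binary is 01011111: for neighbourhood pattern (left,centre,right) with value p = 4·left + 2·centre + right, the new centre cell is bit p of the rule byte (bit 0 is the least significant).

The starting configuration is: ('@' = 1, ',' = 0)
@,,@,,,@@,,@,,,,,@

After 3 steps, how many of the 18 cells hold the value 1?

step 0: @,,@,,,@@,,@,,,,,@
step 1: @@@@@@@@@@@@@@@@@@
step 2: ,,,,,,,,,,,,,,,,,,
step 3: @@@@@@@@@@@@@@@@@@

18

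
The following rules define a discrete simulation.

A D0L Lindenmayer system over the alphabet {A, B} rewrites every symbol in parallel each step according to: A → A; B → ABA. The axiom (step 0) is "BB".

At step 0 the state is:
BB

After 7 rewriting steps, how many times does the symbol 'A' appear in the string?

step 0: BB
step 1: ABAABA
step 2: AABAAAABAA
step 3: AAABAAAAAABAAA
step 4: AAAABAAAAAAAABAAAA
step 5: AAAAABAAAAAAAAAABAAAAA
step 6: AAAAAABAAAAAAAAAAAABAAAAAA
step 7: AAAAAAABAAAAAAAAAAAAAABAAAAAAA

28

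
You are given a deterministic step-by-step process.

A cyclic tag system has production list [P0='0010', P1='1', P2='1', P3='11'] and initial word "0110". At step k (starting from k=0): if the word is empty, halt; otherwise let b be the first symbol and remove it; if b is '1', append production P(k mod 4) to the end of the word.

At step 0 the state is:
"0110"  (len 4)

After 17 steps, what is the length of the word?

gen 0: "0110"  (len 4)
gen 1: "110"  (len 3)
gen 2: "101"  (len 3)
gen 3: "011"  (len 3)
gen 4: "11"  (len 2)
gen 5: "10010"  (len 5)
gen 6: "00101"  (len 5)
gen 7: "0101"  (len 4)
gen 8: "101"  (len 3)
gen 9: "010010"  (len 6)
gen 10: "10010"  (len 5)
gen 11: "00101"  (len 5)
gen 12: "0101"  (len 4)
gen 13: "101"  (len 3)
gen 14: "011"  (len 3)
gen 15: "11"  (len 2)
gen 16: "111"  (len 3)
gen 17: "110010"  (len 6)

6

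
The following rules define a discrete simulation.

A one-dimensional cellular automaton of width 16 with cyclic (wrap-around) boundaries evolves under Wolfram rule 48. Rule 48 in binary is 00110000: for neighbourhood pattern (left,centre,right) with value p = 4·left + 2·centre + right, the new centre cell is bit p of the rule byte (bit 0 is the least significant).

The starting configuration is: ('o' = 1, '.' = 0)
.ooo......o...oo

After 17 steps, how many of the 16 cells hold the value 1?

0) .ooo......o...oo
1) o...o......o....
2) .o...o......o...
3) ..o...o......o..
4) ...o...o......o.
5) ....o...o......o
6) o....o...o......
7) .o....o...o.....
8) ..o....o...o....
9) ...o....o...o...
10) ....o....o...o..
11) .....o....o...o.
12) ......o....o...o
13) o......o....o...
14) .o......o....o..
15) ..o......o....o.
16) ...o......o....o
17) o...o......o....

3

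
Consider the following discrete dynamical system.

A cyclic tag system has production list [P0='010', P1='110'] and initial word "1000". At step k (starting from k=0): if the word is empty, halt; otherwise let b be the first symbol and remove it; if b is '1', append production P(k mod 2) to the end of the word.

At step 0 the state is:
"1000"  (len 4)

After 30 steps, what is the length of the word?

19

t=0: "1000"  (len 4)
t=1: "000010"  (len 6)
t=2: "00010"  (len 5)
t=3: "0010"  (len 4)
t=4: "010"  (len 3)
t=5: "10"  (len 2)
t=6: "0110"  (len 4)
t=7: "110"  (len 3)
t=8: "10110"  (len 5)
t=9: "0110010"  (len 7)
t=10: "110010"  (len 6)
t=11: "10010010"  (len 8)
t=12: "0010010110"  (len 10)
t=13: "010010110"  (len 9)
t=14: "10010110"  (len 8)
t=15: "0010110010"  (len 10)
t=16: "010110010"  (len 9)
t=17: "10110010"  (len 8)
t=18: "0110010110"  (len 10)
t=19: "110010110"  (len 9)
t=20: "10010110110"  (len 11)
t=21: "0010110110010"  (len 13)
t=22: "010110110010"  (len 12)
t=23: "10110110010"  (len 11)
t=24: "0110110010110"  (len 13)
t=25: "110110010110"  (len 12)
t=26: "10110010110110"  (len 14)
t=27: "0110010110110010"  (len 16)
t=28: "110010110110010"  (len 15)
t=29: "10010110110010010"  (len 17)
t=30: "0010110110010010110"  (len 19)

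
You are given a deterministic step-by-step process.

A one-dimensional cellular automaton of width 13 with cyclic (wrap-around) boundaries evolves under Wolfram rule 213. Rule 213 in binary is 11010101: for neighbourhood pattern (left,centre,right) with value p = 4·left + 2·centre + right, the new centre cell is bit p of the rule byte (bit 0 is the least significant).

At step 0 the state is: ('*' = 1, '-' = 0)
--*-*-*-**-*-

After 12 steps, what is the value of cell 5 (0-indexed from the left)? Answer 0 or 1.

[0] --*-*-*-**-*-
[1] *-*-*-*--*-**
[2] *-*-*-**-*--*
[3] *-*-*--*-**--
[4] *-*-**-*--**-
[5] *-*--*-**--*-
[6] *-**-*--**-*-
[7] *--*-**--*-*-
[8] **-*--**-*-*-
[9] -*-**--*-*-*-
[10] -*--**-*-*-**
[11] -**--*-*-*--*
[12] --**-*-*-**-*

1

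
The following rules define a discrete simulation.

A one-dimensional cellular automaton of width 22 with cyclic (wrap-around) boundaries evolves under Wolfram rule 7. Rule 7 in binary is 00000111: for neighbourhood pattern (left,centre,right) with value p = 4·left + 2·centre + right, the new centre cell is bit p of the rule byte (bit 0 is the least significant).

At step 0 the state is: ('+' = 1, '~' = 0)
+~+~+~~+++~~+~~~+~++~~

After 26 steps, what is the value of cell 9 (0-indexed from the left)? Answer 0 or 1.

t=0: +~+~+~~+++~~+~~~+~++~~
t=1: +~+~+~+~~~~++~+++~~~~+
t=2: ~~+~+~+~+++~~~~~~~+++~
t=3: +++~+~+~~~~~++++++~~~~
t=4: ~~~~+~+~++++~~~~~~~+++
t=5: ~++++~+~~~~~~++++++~~~
t=6: +~~~~~+~+++++~~~~~~~++
t=7: ~~+++++~~~~~~~++++++~~
t=8: ++~~~~~~++++++~~~~~~~+
t=9: ~~~+++++~~~~~~~++++++~
t=10: +++~~~~~~++++++~~~~~~~
t=11: ~~~~+++++~~~~~~~++++++
t=12: ~+++~~~~~~++++++~~~~~~
t=13: +~~~~+++++~~~~~~~+++++
t=14: ~~+++~~~~~~++++++~~~~~
t=15: ++~~~~+++++~~~~~~~++++
t=16: ~~~+++~~~~~~++++++~~~~
t=17: +++~~~~+++++~~~~~~~+++
t=18: ~~~~+++~~~~~~++++++~~~
t=19: ++++~~~~+++++~~~~~~~++
t=20: ~~~~~+++~~~~~~++++++~~
t=21: +++++~~~~+++++~~~~~~~+
t=22: ~~~~~~+++~~~~~~++++++~
t=23: ++++++~~~~+++++~~~~~~~
t=24: ~~~~~~~+++~~~~~~++++++
t=25: ~++++++~~~~+++++~~~~~~
t=26: +~~~~~~~+++~~~~~~+++++

1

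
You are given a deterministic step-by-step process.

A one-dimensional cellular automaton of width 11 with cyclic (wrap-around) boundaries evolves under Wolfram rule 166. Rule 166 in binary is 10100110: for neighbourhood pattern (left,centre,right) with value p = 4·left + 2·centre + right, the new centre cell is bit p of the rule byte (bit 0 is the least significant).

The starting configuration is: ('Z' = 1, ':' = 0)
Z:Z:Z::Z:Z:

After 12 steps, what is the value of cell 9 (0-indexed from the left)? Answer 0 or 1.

0

[0] Z:Z:Z::Z:Z:
[1] ZZZZZ:ZZZZZ
[2] ZZZZ:Z:ZZZZ
[3] ZZZ:ZZZ:ZZZ
[4] ZZ:Z:Z:Z:ZZ
[5] Z:ZZZZZZZ:Z
[6] :Z:ZZZZZ:Z:
[7] ZZZ:ZZZ:ZZ:
[8] :Z:Z:Z:Z::Z
[9] ZZZZZZZZ:ZZ
[10] ZZZZZZZ:Z:Z
[11] ZZZZZZ:ZZZ:
[12] :ZZZZ:Z:Z:Z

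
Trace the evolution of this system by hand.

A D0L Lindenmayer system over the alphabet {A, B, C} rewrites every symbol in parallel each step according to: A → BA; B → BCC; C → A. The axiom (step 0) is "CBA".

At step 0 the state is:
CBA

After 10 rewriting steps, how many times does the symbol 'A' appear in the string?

[0] CBA
[1] ABCCBA
[2] BABCCAABCCBA
[3] BCCBABCCAABABABCCAABCCBA
[4] BCCAABCCBABCCAABABABCCBABCCBABCCAABABABCCAABCCBA
[5] BCCAABABABCCAABCCBABCCAABABABCCBABCCBABCCAABCCBABCCAABCCBABCCAABABABCCBABCCBABCCAABABABCCAABCCBA
[6] BCCAABABABCCBABCCBABCCAABABABCCAABCCBABCCAABABABCCBABCCBAB…BCCAABCCBABCCAABCCBABCCAABABABCCBABCCBABCCAABABABCCAABCCBA  (len 192)
[7] BCCAABABABCCBABCCBABCCAABCCBABCCAABCCBABCCAABABABCCBABCCBA…BCCAABCCBABCCAABCCBABCCAABABABCCBABCCBABCCAABABABCCAABCCBA  (len 384)
[8] BCCAABABABCCBABCCBABCCAABCCBABCCAABCCBABCCAABABABCCAABCCBA…BCCAABCCBABCCAABCCBABCCAABABABCCBABCCBABCCAABABABCCAABCCBA  (len 768)
[9] BCCAABABABCCBABCCBABCCAABCCBABCCAABCCBABCCAABABABCCAABCCBA…BCCAABCCBABCCAABCCBABCCAABABABCCBABCCBABCCAABABABCCAABCCBA  (len 1536)
[10] BCCAABABABCCBABCCBABCCAABCCBABCCAABCCBABCCAABABABCCAABCCBA…BCCAABCCBABCCAABCCBABCCAABABABCCBABCCBABCCAABABABCCAABCCBA  (len 3072)

1024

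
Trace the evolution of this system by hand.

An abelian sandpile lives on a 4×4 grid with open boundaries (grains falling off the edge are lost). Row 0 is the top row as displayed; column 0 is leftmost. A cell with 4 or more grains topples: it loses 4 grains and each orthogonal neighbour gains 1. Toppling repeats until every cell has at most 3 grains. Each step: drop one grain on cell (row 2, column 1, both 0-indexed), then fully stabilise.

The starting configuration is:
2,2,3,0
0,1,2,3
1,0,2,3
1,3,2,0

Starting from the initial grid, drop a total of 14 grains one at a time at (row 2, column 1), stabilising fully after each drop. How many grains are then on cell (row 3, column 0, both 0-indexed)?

0) 2,2,3,0
0,1,2,3
1,0,2,3
1,3,2,0
1) 2,2,3,0
0,1,2,3
1,1,2,3
1,3,2,0
2) 2,2,3,0
0,1,2,3
1,2,2,3
1,3,2,0
3) 2,2,3,0
0,1,2,3
1,3,2,3
1,3,2,0
4) 2,2,3,0
0,2,2,3
2,1,3,3
2,0,3,0
5) 2,2,3,0
0,2,2,3
2,2,3,3
2,0,3,0
6) 2,2,3,0
0,2,2,3
2,3,3,3
2,0,3,0
7) 3,0,1,2
1,1,2,1
3,2,3,1
2,2,0,2
8) 3,0,1,2
1,1,2,1
3,3,3,1
2,2,0,2
9) 3,0,1,2
2,2,3,1
0,2,0,2
3,3,1,2
10) 3,0,1,2
2,2,3,1
0,3,0,2
3,3,1,2
11) 3,0,1,2
2,3,3,1
2,1,1,2
0,1,2,2
12) 3,0,1,2
2,3,3,1
2,2,1,2
0,1,2,2
13) 3,0,1,2
2,3,3,1
2,3,1,2
0,1,2,2
14) 3,1,2,2
3,1,0,2
3,1,3,2
0,2,2,2

0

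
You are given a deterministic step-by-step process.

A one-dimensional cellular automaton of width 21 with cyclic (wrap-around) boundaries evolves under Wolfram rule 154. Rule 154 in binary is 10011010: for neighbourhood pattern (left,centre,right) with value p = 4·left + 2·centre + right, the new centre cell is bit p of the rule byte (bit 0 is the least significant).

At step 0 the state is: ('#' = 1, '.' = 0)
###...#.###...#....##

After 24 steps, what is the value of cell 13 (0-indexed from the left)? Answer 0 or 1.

0

step 0: ###...#.###...#....##
step 1: ##.#.#..##.#.#.#..###
step 2: #.....###.......#####
step 3: .#...###.#.....######
step 4: ..#.###...#...######.
step 5: .#..##.#.#.#.######.#
step 6: ..###........#####...
step 7: .###.#......#####.#..
step 8: ###...#....#####...#.
step 9: ##.#.#.#..#####.#.#..
step 10: #.......######.....##
step 11: .#.....######.#...###
step 12: ..#...######...#.###.
step 13: .#.#.######.#.#..##.#
step 14: .....#####.....###...
step 15: ....#####.#...###.#..
step 16: ...#####...#.###...#.
step 17: ..#####.#.#..##.#.#.#
step 18: ######.....###.......
step 19: #####.#...###.#.....#
step 20: ####...#.###...#...##
step 21: ###.#.#..##.#.#.#.###
step 22: ##.....###........###
step 23: #.#...###.#......####
step 24: ...#.###...#....#####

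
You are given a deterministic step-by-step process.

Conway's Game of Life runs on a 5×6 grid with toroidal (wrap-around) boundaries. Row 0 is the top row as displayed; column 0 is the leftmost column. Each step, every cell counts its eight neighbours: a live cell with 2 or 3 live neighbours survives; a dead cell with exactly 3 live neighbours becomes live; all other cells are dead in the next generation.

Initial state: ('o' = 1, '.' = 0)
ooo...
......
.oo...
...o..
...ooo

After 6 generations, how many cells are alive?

t=0: ooo...
......
.oo...
...o..
...ooo
t=1: oooooo
o.....
..o...
...o..
oo.ooo
t=2: ......
o...o.
......
oo.o.o
......
t=3: ......
......
.o..o.
o.....
o.....
t=4: ......
......
......
oo...o
......
t=5: ......
......
o.....
o.....
o.....
t=6: ......
......
......
oo...o
......

3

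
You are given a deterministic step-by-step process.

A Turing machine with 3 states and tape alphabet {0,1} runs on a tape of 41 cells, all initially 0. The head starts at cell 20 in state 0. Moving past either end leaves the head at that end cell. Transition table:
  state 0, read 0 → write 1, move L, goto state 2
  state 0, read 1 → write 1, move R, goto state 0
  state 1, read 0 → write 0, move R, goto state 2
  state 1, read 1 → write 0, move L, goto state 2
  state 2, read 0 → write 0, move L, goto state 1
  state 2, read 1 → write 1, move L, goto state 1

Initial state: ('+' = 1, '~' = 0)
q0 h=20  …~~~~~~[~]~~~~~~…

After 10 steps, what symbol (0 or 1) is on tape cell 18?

t=0: q0 h=20  …~~~~~~[~]~~~~~~…
t=1: q2 h=19  …~~~~~~[~]+~~~~~…
t=2: q1 h=18  …~~~~~~[~]~+~~~~…
t=3: q2 h=19  …~~~~~~[~]+~~~~~…
t=4: q1 h=18  …~~~~~~[~]~+~~~~…
t=5: q2 h=19  …~~~~~~[~]+~~~~~…
t=6: q1 h=18  …~~~~~~[~]~+~~~~…
t=7: q2 h=19  …~~~~~~[~]+~~~~~…
t=8: q1 h=18  …~~~~~~[~]~+~~~~…
t=9: q2 h=19  …~~~~~~[~]+~~~~~…
t=10: q1 h=18  …~~~~~~[~]~+~~~~…

0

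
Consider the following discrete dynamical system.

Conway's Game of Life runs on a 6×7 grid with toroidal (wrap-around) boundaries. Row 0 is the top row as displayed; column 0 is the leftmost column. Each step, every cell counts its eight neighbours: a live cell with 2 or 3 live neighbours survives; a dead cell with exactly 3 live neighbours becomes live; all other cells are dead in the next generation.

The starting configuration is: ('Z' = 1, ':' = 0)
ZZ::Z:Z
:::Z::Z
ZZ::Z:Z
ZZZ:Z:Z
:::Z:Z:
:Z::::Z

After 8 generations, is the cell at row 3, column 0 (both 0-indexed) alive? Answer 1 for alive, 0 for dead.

0

step 0: ZZ::Z:Z
:::Z::Z
ZZ::Z:Z
ZZZ:Z:Z
:::Z:Z:
:Z::::Z
step 1: :ZZ:::Z
::ZZZ::
::::Z::
::Z:Z::
:::ZZZ:
:ZZ:Z:Z
step 2: ::::Z::
:ZZ:ZZ:
::Z:ZZ:
:::::::
:Z:::::
:Z::Z:Z
step 3: ZZZ:Z::
:ZZ::::
:ZZ:ZZ:
:::::::
Z::::::
Z::::Z:
step 4: Z:ZZ::Z
::::ZZ:
:ZZZ:::
:Z:::::
::::::Z
Z::::::
step 5: ZZ:ZZZZ
Z:::ZZZ
:ZZZZ::
ZZ:::::
Z::::::
ZZ:::::
step 6: ::ZZ:::
:::::::
::ZZZ::
Z::Z:::
::::::Z
::Z:ZZ:
step 7: ::ZZZ::
::::Z::
::ZZZ::
::ZZZ::
:::ZZZZ
::Z:ZZ:
step 8: ::Z::::
:::::Z:
::Z::Z:
:::::::
::::::Z
::Z:::Z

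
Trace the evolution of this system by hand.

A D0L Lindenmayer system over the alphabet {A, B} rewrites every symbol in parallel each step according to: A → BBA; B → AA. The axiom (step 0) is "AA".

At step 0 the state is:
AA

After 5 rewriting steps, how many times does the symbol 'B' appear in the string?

t=0: AA
t=1: BBABBA
t=2: AAAABBAAAAABBA
t=3: BBABBABBABBAAAAABBABBABBABBABBAAAAABBA
t=4: AAAABBAAAAABBAAAAABBAAAAABBABBABBABBABBAAAAABBAAAAABBAAAAABBAAAAABBAAAAABBABBABBABBABBAAAAABBA
t=5: BBABBABBABBAAAAABBABBABBABBABBAAAAABBABBABBABBABBAAAAABBAB…ABBAAAAABBAAAAABBAAAAABBAAAAABBAAAAABBABBABBABBABBAAAAABBA  (len 246)

116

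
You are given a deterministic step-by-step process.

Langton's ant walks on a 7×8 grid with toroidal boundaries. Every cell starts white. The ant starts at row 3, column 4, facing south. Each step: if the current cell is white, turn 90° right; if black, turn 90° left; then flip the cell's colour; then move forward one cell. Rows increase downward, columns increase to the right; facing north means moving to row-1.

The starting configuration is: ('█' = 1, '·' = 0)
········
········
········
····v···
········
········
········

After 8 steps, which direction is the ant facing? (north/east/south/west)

north

0) ········
········
········
····v···
········
········
········
1) ········
········
········
···<█···
········
········
········
2) ········
········
···^····
···██···
········
········
········
3) ········
········
···█>···
···██···
········
········
········
4) ········
········
···██···
···█v···
········
········
········
5) ········
········
···██···
···█·>··
········
········
········
6) ········
········
···██···
···█·█··
·····v··
········
········
7) ········
········
···██···
···█·█··
····<█··
········
········
8) ········
········
···██···
···█^█··
····██··
········
········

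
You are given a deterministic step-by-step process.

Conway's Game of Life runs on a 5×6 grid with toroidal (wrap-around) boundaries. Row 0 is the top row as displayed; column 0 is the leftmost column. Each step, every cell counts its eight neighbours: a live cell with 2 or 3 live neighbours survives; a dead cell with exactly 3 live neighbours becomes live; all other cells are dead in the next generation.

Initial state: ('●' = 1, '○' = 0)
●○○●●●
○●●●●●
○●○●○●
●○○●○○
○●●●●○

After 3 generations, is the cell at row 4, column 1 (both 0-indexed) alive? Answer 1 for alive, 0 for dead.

t=0: ●○○●●●
○●●●●●
○●○●○●
●○○●○○
○●●●●○
t=1: ○○○○○○
○●○○○○
○●○○○●
●○○○○●
○●○○○○
t=2: ○○○○○○
●○○○○○
○●○○○●
○●○○○●
●○○○○○
t=3: ○○○○○○
●○○○○○
○●○○○●
○●○○○●
●○○○○○

0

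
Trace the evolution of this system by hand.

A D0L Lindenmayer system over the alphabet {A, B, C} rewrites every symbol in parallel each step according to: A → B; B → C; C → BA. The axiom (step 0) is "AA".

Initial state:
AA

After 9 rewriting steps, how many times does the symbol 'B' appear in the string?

step 0: AA
step 1: BB
step 2: CC
step 3: BABA
step 4: CBCB
step 5: BACBAC
step 6: CBBACBBA
step 7: BACCBBACCB
step 8: CBBABACCBBABAC
step 9: BACCBCBBABACCBCBBA

8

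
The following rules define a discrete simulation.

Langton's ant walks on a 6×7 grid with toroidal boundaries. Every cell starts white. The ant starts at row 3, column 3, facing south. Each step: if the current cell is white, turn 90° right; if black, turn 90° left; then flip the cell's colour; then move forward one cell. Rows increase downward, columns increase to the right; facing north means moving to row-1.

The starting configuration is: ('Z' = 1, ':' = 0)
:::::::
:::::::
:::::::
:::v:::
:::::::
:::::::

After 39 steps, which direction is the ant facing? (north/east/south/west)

0) :::::::
:::::::
:::::::
:::v:::
:::::::
:::::::
1) :::::::
:::::::
:::::::
::<Z:::
:::::::
:::::::
2) :::::::
:::::::
::^::::
::ZZ:::
:::::::
:::::::
3) :::::::
:::::::
::Z>:::
::ZZ:::
:::::::
:::::::
4) :::::::
:::::::
::ZZ:::
::Zv:::
:::::::
:::::::
5) :::::::
:::::::
::ZZ:::
::Z:>::
:::::::
:::::::
6) :::::::
:::::::
::ZZ:::
::Z:Z::
::::v::
:::::::
7) :::::::
:::::::
::ZZ:::
::Z:Z::
:::<Z::
:::::::
8) :::::::
:::::::
::ZZ:::
::Z^Z::
:::ZZ::
:::::::
9) :::::::
:::::::
::ZZ:::
::ZZ>::
:::ZZ::
:::::::
10) :::::::
:::::::
::ZZ^::
::ZZ:::
:::ZZ::
:::::::
11) :::::::
:::::::
::ZZZ>:
::ZZ:::
:::ZZ::
:::::::
12) :::::::
:::::::
::ZZZZ:
::ZZ:v:
:::ZZ::
:::::::
13) :::::::
:::::::
::ZZZZ:
::ZZ<Z:
:::ZZ::
:::::::
14) :::::::
:::::::
::ZZ^Z:
::ZZZZ:
:::ZZ::
:::::::
15) :::::::
:::::::
::Z<:Z:
::ZZZZ:
:::ZZ::
:::::::
16) :::::::
:::::::
::Z::Z:
::ZvZZ:
:::ZZ::
:::::::
17) :::::::
:::::::
::Z::Z:
::Z:>Z:
:::ZZ::
:::::::
18) :::::::
:::::::
::Z:^Z:
::Z::Z:
:::ZZ::
:::::::
19) :::::::
:::::::
::Z:Z>:
::Z::Z:
:::ZZ::
:::::::
20) :::::::
:::::^:
::Z:Z::
::Z::Z:
:::ZZ::
:::::::
21) :::::::
:::::Z>
::Z:Z::
::Z::Z:
:::ZZ::
:::::::
22) :::::::
:::::ZZ
::Z:Z:v
::Z::Z:
:::ZZ::
:::::::
23) :::::::
:::::ZZ
::Z:Z<Z
::Z::Z:
:::ZZ::
:::::::
24) :::::::
:::::^Z
::Z:ZZZ
::Z::Z:
:::ZZ::
:::::::
25) :::::::
::::<:Z
::Z:ZZZ
::Z::Z:
:::ZZ::
:::::::
26) ::::^::
::::Z:Z
::Z:ZZZ
::Z::Z:
:::ZZ::
:::::::
27) ::::Z>:
::::Z:Z
::Z:ZZZ
::Z::Z:
:::ZZ::
:::::::
28) ::::ZZ:
::::ZvZ
::Z:ZZZ
::Z::Z:
:::ZZ::
:::::::
29) ::::ZZ:
::::<ZZ
::Z:ZZZ
::Z::Z:
:::ZZ::
:::::::
30) ::::ZZ:
:::::ZZ
::Z:vZZ
::Z::Z:
:::ZZ::
:::::::
31) ::::ZZ:
:::::ZZ
::Z::>Z
::Z::Z:
:::ZZ::
:::::::
32) ::::ZZ:
:::::^Z
::Z:::Z
::Z::Z:
:::ZZ::
:::::::
33) ::::ZZ:
::::<:Z
::Z:::Z
::Z::Z:
:::ZZ::
:::::::
34) ::::^Z:
::::Z:Z
::Z:::Z
::Z::Z:
:::ZZ::
:::::::
35) :::<:Z:
::::Z:Z
::Z:::Z
::Z::Z:
:::ZZ::
:::::::
36) :::Z:Z:
::::Z:Z
::Z:::Z
::Z::Z:
:::ZZ::
:::^:::
37) :::Z:Z:
::::Z:Z
::Z:::Z
::Z::Z:
:::ZZ::
:::Z>::
38) :::ZvZ:
::::Z:Z
::Z:::Z
::Z::Z:
:::ZZ::
:::ZZ::
39) :::<ZZ:
::::Z:Z
::Z:::Z
::Z::Z:
:::ZZ::
:::ZZ::

west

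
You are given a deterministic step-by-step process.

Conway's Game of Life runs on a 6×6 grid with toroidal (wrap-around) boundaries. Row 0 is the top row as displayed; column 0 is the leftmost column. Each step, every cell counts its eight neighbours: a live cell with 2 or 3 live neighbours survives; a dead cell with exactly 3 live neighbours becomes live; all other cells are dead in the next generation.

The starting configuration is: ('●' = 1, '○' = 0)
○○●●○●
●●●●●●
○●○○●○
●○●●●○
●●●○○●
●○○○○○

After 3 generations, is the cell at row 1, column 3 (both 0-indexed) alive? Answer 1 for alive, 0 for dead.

k=0  ○○●●○●
●●●●●●
○●○○●○
●○●●●○
●●●○○●
●○○○○○
k=1  ○○○○○○
○○○○○○
○○○○○○
○○○○●○
○○●○●○
○○○●●○
k=2  ○○○○○○
○○○○○○
○○○○○○
○○○●○○
○○○○●●
○○○●●○
k=3  ○○○○○○
○○○○○○
○○○○○○
○○○○●○
○○○○○●
○○○●●●

0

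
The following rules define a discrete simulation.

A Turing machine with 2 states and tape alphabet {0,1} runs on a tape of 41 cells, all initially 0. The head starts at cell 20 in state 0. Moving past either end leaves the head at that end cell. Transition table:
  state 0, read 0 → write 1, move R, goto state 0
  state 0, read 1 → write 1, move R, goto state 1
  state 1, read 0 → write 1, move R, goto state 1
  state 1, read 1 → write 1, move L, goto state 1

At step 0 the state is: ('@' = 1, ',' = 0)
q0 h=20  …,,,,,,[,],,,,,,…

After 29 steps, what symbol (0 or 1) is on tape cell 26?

0) q0 h=20  …,,,,,,[,],,,,,,…
1) q0 h=21  …,,,,,@[,],,,,,,…
2) q0 h=22  …,,,,@@[,],,,,,,…
3) q0 h=23  …,,,@@@[,],,,,,,…
4) q0 h=24  …,,@@@@[,],,,,,,…
5) q0 h=25  …,@@@@@[,],,,,,,…
6) q0 h=26  …@@@@@@[,],,,,,,…
7) q0 h=27  …@@@@@@[,],,,,,,…
8) q0 h=28  …@@@@@@[,],,,,,,…
9) q0 h=29  …@@@@@@[,],,,,,,…
10) q0 h=30  …@@@@@@[,],,,,,,…
11) q0 h=31  …@@@@@@[,],,,,,,…
12) q0 h=32  …@@@@@@[,],,,,,,…
13) q0 h=33  …@@@@@@[,],,,,,,…
14) q0 h=34  …@@@@@@[,],,,,,,|
15) q0 h=35  …@@@@@@[,],,,,,|
16) q0 h=36  …@@@@@@[,],,,,|
17) q0 h=37  …@@@@@@[,],,,|
18) q0 h=38  …@@@@@@[,],,|
19) q0 h=39  …@@@@@@[,],|
20) q0 h=40  …@@@@@@[,]|
21) q0 h=40  …@@@@@@[@]|
22) q1 h=40  …@@@@@@[@]|
23) q1 h=39  …@@@@@@[@]@|
24) q1 h=38  …@@@@@@[@]@@|
25) q1 h=37  …@@@@@@[@]@@@|
26) q1 h=36  …@@@@@@[@]@@@@|
27) q1 h=35  …@@@@@@[@]@@@@@|
28) q1 h=34  …@@@@@@[@]@@@@@@|
29) q1 h=33  …@@@@@@[@]@@@@@@…

1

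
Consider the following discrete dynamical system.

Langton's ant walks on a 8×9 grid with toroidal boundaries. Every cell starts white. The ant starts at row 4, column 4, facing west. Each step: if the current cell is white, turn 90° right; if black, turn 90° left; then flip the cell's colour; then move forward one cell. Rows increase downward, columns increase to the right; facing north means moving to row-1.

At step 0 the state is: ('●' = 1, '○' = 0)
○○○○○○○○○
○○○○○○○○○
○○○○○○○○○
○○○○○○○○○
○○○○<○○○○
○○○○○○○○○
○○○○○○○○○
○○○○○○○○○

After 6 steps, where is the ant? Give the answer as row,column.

t=0: ○○○○○○○○○
○○○○○○○○○
○○○○○○○○○
○○○○○○○○○
○○○○<○○○○
○○○○○○○○○
○○○○○○○○○
○○○○○○○○○
t=1: ○○○○○○○○○
○○○○○○○○○
○○○○○○○○○
○○○○^○○○○
○○○○●○○○○
○○○○○○○○○
○○○○○○○○○
○○○○○○○○○
t=2: ○○○○○○○○○
○○○○○○○○○
○○○○○○○○○
○○○○●>○○○
○○○○●○○○○
○○○○○○○○○
○○○○○○○○○
○○○○○○○○○
t=3: ○○○○○○○○○
○○○○○○○○○
○○○○○○○○○
○○○○●●○○○
○○○○●v○○○
○○○○○○○○○
○○○○○○○○○
○○○○○○○○○
t=4: ○○○○○○○○○
○○○○○○○○○
○○○○○○○○○
○○○○●●○○○
○○○○<●○○○
○○○○○○○○○
○○○○○○○○○
○○○○○○○○○
t=5: ○○○○○○○○○
○○○○○○○○○
○○○○○○○○○
○○○○●●○○○
○○○○○●○○○
○○○○v○○○○
○○○○○○○○○
○○○○○○○○○
t=6: ○○○○○○○○○
○○○○○○○○○
○○○○○○○○○
○○○○●●○○○
○○○○○●○○○
○○○<●○○○○
○○○○○○○○○
○○○○○○○○○

5,3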